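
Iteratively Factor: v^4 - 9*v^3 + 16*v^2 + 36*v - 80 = (v - 4)*(v^3 - 5*v^2 - 4*v + 20) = (v - 4)*(v + 2)*(v^2 - 7*v + 10) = (v - 5)*(v - 4)*(v + 2)*(v - 2)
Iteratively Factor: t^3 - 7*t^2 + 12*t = (t)*(t^2 - 7*t + 12) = t*(t - 3)*(t - 4)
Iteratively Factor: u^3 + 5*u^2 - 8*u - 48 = (u - 3)*(u^2 + 8*u + 16) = (u - 3)*(u + 4)*(u + 4)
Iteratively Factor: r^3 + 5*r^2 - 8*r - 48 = (r + 4)*(r^2 + r - 12) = (r - 3)*(r + 4)*(r + 4)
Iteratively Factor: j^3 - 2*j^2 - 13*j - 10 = (j + 2)*(j^2 - 4*j - 5) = (j + 1)*(j + 2)*(j - 5)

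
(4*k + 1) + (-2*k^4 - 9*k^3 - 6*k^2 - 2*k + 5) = -2*k^4 - 9*k^3 - 6*k^2 + 2*k + 6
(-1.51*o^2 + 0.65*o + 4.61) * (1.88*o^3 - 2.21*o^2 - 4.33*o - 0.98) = -2.8388*o^5 + 4.5591*o^4 + 13.7686*o^3 - 11.5228*o^2 - 20.5983*o - 4.5178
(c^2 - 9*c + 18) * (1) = c^2 - 9*c + 18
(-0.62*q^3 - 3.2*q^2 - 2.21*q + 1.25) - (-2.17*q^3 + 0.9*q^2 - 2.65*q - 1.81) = 1.55*q^3 - 4.1*q^2 + 0.44*q + 3.06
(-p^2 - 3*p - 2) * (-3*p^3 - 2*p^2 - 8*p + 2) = 3*p^5 + 11*p^4 + 20*p^3 + 26*p^2 + 10*p - 4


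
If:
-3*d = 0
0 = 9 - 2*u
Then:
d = 0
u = 9/2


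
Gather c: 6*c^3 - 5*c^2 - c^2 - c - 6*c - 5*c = 6*c^3 - 6*c^2 - 12*c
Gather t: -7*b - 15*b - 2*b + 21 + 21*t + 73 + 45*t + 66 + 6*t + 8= -24*b + 72*t + 168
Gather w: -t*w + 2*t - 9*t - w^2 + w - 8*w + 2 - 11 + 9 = -7*t - w^2 + w*(-t - 7)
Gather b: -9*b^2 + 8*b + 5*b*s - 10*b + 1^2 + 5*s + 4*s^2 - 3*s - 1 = -9*b^2 + b*(5*s - 2) + 4*s^2 + 2*s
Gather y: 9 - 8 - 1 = 0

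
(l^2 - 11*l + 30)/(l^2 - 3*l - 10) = (l - 6)/(l + 2)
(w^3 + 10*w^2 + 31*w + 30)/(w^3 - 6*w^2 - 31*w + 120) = (w^2 + 5*w + 6)/(w^2 - 11*w + 24)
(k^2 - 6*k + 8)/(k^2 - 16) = (k - 2)/(k + 4)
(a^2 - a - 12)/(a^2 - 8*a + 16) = (a + 3)/(a - 4)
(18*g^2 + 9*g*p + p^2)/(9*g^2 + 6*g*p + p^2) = (6*g + p)/(3*g + p)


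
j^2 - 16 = (j - 4)*(j + 4)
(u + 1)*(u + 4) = u^2 + 5*u + 4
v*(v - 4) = v^2 - 4*v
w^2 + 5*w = w*(w + 5)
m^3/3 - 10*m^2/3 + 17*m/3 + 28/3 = (m/3 + 1/3)*(m - 7)*(m - 4)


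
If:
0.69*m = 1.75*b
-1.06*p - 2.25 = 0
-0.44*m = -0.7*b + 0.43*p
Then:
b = 2.19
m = 5.57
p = -2.12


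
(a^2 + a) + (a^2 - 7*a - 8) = 2*a^2 - 6*a - 8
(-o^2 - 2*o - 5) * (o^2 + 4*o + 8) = -o^4 - 6*o^3 - 21*o^2 - 36*o - 40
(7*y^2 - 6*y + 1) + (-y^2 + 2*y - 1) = 6*y^2 - 4*y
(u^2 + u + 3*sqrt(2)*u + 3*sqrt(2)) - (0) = u^2 + u + 3*sqrt(2)*u + 3*sqrt(2)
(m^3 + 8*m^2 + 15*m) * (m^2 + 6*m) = m^5 + 14*m^4 + 63*m^3 + 90*m^2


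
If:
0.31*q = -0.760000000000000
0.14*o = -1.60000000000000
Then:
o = -11.43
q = -2.45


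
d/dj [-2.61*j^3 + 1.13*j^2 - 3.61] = j*(2.26 - 7.83*j)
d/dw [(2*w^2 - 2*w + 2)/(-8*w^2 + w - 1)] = 14*w*(2 - w)/(64*w^4 - 16*w^3 + 17*w^2 - 2*w + 1)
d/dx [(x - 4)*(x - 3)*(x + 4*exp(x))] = 4*x^2*exp(x) + 3*x^2 - 20*x*exp(x) - 14*x + 20*exp(x) + 12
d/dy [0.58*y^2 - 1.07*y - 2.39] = 1.16*y - 1.07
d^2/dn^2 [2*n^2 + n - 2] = 4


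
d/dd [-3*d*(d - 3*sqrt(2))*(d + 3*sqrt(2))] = 54 - 9*d^2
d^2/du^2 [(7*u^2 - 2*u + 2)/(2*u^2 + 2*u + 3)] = 2*(-36*u^3 - 102*u^2 + 60*u + 71)/(8*u^6 + 24*u^5 + 60*u^4 + 80*u^3 + 90*u^2 + 54*u + 27)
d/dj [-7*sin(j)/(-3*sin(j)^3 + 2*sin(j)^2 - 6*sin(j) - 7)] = 7*(-6*sin(j)^3 + 2*sin(j)^2 + 7)*cos(j)/(3*sin(j)^3 - 2*sin(j)^2 + 6*sin(j) + 7)^2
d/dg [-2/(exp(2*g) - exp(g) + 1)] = (4*exp(g) - 2)*exp(g)/(exp(2*g) - exp(g) + 1)^2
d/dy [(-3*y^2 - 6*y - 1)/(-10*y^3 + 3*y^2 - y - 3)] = (-30*y^4 - 120*y^3 - 9*y^2 + 24*y + 17)/(100*y^6 - 60*y^5 + 29*y^4 + 54*y^3 - 17*y^2 + 6*y + 9)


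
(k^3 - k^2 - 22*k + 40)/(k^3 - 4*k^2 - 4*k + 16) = (k + 5)/(k + 2)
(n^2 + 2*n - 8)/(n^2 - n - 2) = (n + 4)/(n + 1)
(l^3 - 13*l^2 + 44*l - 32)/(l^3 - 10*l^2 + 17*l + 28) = (l^2 - 9*l + 8)/(l^2 - 6*l - 7)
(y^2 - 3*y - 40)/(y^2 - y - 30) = (y - 8)/(y - 6)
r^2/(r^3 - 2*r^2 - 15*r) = r/(r^2 - 2*r - 15)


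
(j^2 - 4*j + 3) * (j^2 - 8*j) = j^4 - 12*j^3 + 35*j^2 - 24*j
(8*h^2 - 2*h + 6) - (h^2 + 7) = 7*h^2 - 2*h - 1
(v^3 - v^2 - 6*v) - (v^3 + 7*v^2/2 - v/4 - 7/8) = -9*v^2/2 - 23*v/4 + 7/8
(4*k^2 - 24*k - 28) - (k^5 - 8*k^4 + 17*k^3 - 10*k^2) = -k^5 + 8*k^4 - 17*k^3 + 14*k^2 - 24*k - 28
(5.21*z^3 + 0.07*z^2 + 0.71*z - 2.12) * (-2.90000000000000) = -15.109*z^3 - 0.203*z^2 - 2.059*z + 6.148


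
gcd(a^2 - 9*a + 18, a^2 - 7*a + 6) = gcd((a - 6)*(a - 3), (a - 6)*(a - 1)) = a - 6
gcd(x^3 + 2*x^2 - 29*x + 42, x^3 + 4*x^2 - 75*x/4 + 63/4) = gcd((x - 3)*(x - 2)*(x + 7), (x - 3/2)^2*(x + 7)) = x + 7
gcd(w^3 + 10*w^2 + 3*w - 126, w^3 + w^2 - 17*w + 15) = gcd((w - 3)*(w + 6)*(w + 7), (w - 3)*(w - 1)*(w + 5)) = w - 3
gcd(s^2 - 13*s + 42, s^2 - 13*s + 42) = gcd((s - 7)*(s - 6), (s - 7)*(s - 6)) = s^2 - 13*s + 42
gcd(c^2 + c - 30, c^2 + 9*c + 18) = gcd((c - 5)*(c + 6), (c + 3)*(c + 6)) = c + 6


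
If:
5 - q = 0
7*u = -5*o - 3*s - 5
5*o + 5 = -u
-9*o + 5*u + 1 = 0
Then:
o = -12/17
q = 5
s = 50/17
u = -25/17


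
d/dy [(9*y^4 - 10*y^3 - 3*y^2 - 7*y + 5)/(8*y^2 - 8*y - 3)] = (144*y^5 - 296*y^4 + 52*y^3 + 170*y^2 - 62*y + 61)/(64*y^4 - 128*y^3 + 16*y^2 + 48*y + 9)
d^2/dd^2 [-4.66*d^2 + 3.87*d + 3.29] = -9.32000000000000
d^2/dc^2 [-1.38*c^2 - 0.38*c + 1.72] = -2.76000000000000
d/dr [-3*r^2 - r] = -6*r - 1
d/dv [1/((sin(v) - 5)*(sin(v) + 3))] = 2*(1 - sin(v))*cos(v)/((sin(v) - 5)^2*(sin(v) + 3)^2)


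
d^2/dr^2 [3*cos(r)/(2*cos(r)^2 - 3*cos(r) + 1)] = 3*(-(1 - cos(2*r))^2 - cos(r)/2 + cos(2*r) - 5*cos(3*r)/2 - 1)/((cos(r) - 1)^2*(2*cos(r) - 1)^3)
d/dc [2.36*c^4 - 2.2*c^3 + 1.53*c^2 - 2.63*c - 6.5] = 9.44*c^3 - 6.6*c^2 + 3.06*c - 2.63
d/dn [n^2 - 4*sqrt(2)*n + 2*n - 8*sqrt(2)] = 2*n - 4*sqrt(2) + 2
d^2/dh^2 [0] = 0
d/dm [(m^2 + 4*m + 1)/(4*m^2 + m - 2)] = 3*(-5*m^2 - 4*m - 3)/(16*m^4 + 8*m^3 - 15*m^2 - 4*m + 4)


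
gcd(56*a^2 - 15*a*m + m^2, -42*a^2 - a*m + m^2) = 7*a - m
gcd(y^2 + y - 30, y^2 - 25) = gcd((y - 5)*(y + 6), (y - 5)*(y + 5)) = y - 5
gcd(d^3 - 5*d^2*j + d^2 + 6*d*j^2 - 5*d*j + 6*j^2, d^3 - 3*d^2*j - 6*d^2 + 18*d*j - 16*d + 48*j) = d - 3*j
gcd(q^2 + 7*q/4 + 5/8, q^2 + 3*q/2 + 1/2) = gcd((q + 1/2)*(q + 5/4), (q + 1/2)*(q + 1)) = q + 1/2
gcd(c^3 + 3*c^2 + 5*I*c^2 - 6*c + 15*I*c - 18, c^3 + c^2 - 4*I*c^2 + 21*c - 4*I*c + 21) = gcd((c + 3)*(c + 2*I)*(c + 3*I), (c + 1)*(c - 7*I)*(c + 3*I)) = c + 3*I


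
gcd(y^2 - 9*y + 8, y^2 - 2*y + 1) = y - 1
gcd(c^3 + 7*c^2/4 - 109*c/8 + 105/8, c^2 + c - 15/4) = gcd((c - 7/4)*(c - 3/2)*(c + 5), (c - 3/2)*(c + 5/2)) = c - 3/2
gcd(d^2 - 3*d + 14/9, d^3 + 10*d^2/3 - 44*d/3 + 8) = d - 2/3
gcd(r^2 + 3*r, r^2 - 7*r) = r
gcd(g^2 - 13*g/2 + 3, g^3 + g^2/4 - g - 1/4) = 1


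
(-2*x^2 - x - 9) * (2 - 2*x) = 4*x^3 - 2*x^2 + 16*x - 18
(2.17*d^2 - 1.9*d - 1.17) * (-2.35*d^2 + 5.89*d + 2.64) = -5.0995*d^4 + 17.2463*d^3 - 2.7127*d^2 - 11.9073*d - 3.0888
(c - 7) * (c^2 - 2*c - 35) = c^3 - 9*c^2 - 21*c + 245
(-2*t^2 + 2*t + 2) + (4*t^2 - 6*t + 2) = 2*t^2 - 4*t + 4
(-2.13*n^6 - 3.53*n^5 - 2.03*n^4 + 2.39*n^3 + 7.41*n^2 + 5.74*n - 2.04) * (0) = 0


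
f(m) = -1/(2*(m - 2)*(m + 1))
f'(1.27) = 0.28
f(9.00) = -0.00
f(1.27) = 0.30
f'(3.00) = 0.16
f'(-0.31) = -0.32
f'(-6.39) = -0.00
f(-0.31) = 0.31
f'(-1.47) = -0.74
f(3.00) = -0.12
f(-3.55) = -0.04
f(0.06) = 0.24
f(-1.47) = -0.31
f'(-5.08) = -0.01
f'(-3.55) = -0.02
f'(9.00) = 0.00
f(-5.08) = -0.02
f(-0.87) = 1.34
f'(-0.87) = -9.84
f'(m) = 1/(2*(m - 2)*(m + 1)^2) + 1/(2*(m - 2)^2*(m + 1)) = (m - 1/2)/((m - 2)^2*(m + 1)^2)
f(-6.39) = -0.01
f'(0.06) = -0.10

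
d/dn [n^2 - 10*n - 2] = 2*n - 10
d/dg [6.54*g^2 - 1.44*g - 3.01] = 13.08*g - 1.44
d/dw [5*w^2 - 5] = 10*w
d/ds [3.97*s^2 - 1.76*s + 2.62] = 7.94*s - 1.76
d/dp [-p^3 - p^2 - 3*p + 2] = -3*p^2 - 2*p - 3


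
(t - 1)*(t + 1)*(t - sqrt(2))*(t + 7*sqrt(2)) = t^4 + 6*sqrt(2)*t^3 - 15*t^2 - 6*sqrt(2)*t + 14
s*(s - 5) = s^2 - 5*s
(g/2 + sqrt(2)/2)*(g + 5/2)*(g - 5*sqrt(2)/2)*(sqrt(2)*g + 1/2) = sqrt(2)*g^4/2 - 5*g^3/4 + 5*sqrt(2)*g^3/4 - 23*sqrt(2)*g^2/8 - 25*g^2/8 - 115*sqrt(2)*g/16 - 5*g/4 - 25/8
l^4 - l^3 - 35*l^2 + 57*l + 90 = (l - 5)*(l - 3)*(l + 1)*(l + 6)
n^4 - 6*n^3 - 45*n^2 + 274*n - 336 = (n - 8)*(n - 3)*(n - 2)*(n + 7)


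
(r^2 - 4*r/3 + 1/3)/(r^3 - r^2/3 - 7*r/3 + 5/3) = (3*r - 1)/(3*r^2 + 2*r - 5)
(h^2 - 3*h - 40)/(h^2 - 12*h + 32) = (h + 5)/(h - 4)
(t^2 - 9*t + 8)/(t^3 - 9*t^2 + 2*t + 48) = (t - 1)/(t^2 - t - 6)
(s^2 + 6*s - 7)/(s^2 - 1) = (s + 7)/(s + 1)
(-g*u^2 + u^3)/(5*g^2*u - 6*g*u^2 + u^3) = u/(-5*g + u)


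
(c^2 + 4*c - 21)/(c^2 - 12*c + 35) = (c^2 + 4*c - 21)/(c^2 - 12*c + 35)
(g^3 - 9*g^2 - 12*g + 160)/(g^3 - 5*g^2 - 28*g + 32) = (g - 5)/(g - 1)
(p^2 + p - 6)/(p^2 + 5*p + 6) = (p - 2)/(p + 2)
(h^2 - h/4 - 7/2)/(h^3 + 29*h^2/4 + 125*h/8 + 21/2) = 2*(h - 2)/(2*h^2 + 11*h + 12)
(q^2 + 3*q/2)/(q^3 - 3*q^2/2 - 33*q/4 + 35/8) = 4*q*(2*q + 3)/(8*q^3 - 12*q^2 - 66*q + 35)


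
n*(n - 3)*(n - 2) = n^3 - 5*n^2 + 6*n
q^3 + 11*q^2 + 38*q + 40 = (q + 2)*(q + 4)*(q + 5)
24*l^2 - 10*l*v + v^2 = (-6*l + v)*(-4*l + v)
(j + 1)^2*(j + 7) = j^3 + 9*j^2 + 15*j + 7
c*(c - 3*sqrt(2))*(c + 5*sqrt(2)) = c^3 + 2*sqrt(2)*c^2 - 30*c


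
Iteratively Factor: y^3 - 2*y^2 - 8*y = (y + 2)*(y^2 - 4*y) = (y - 4)*(y + 2)*(y)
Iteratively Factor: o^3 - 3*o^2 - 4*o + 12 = (o - 3)*(o^2 - 4) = (o - 3)*(o - 2)*(o + 2)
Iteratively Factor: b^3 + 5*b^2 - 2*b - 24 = (b + 3)*(b^2 + 2*b - 8) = (b + 3)*(b + 4)*(b - 2)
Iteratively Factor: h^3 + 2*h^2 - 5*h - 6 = (h - 2)*(h^2 + 4*h + 3) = (h - 2)*(h + 3)*(h + 1)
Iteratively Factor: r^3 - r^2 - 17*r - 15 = (r - 5)*(r^2 + 4*r + 3) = (r - 5)*(r + 1)*(r + 3)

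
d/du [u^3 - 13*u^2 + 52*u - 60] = 3*u^2 - 26*u + 52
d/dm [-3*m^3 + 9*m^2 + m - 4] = -9*m^2 + 18*m + 1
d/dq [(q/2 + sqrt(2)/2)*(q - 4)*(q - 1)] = 3*q^2/2 - 5*q + sqrt(2)*q - 5*sqrt(2)/2 + 2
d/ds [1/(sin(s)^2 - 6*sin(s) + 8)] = 2*(3 - sin(s))*cos(s)/(sin(s)^2 - 6*sin(s) + 8)^2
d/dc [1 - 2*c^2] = -4*c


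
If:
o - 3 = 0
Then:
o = 3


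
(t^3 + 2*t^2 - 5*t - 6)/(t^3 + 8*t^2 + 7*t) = (t^2 + t - 6)/(t*(t + 7))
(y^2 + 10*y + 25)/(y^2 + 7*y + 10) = (y + 5)/(y + 2)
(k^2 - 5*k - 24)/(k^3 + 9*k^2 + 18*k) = (k - 8)/(k*(k + 6))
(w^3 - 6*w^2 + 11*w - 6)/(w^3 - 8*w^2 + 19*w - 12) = (w - 2)/(w - 4)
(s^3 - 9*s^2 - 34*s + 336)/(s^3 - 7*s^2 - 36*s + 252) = (s - 8)/(s - 6)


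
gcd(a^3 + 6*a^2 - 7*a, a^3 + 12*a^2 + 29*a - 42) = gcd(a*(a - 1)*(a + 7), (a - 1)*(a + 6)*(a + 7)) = a^2 + 6*a - 7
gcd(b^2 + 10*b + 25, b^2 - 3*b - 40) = b + 5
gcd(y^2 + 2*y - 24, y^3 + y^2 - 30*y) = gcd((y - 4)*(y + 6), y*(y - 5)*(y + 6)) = y + 6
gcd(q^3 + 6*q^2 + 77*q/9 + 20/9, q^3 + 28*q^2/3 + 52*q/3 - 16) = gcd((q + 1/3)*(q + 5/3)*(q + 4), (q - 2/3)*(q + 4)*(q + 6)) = q + 4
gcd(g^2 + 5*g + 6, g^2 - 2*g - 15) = g + 3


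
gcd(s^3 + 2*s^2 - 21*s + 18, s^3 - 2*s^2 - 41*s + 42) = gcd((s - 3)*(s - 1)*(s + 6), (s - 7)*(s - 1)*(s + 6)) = s^2 + 5*s - 6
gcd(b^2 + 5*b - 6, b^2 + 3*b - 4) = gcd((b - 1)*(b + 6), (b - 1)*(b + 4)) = b - 1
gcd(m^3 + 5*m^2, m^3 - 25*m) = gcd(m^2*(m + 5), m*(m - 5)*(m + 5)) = m^2 + 5*m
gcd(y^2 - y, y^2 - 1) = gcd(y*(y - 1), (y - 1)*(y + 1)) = y - 1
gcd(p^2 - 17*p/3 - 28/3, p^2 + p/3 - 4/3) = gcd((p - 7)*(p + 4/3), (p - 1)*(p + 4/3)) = p + 4/3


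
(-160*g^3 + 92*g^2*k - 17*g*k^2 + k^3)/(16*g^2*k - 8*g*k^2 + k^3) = (-40*g^2 + 13*g*k - k^2)/(k*(4*g - k))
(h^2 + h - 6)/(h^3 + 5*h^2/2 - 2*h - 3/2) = 2*(h - 2)/(2*h^2 - h - 1)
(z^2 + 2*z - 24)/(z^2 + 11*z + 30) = (z - 4)/(z + 5)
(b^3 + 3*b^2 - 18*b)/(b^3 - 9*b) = (b + 6)/(b + 3)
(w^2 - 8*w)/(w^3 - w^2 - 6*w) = (8 - w)/(-w^2 + w + 6)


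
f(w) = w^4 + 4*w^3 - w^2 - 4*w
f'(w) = 4*w^3 + 12*w^2 - 2*w - 4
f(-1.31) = -2.52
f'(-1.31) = 10.22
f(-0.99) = 0.06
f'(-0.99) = 5.86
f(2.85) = 139.05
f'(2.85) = 180.37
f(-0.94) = 0.33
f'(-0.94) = 5.16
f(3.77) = 387.04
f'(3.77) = 373.35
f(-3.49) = -19.90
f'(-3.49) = -20.89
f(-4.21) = 14.79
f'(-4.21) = -81.36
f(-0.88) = 0.62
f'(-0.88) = 4.33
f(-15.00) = 36960.00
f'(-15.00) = -10774.00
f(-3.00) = -24.00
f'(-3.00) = 2.00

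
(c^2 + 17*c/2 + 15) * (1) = c^2 + 17*c/2 + 15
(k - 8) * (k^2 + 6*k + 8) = k^3 - 2*k^2 - 40*k - 64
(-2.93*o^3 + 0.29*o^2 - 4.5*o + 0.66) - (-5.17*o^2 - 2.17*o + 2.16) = -2.93*o^3 + 5.46*o^2 - 2.33*o - 1.5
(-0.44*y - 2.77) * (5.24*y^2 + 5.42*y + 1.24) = -2.3056*y^3 - 16.8996*y^2 - 15.559*y - 3.4348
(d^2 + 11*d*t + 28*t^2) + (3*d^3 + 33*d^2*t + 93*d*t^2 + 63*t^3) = 3*d^3 + 33*d^2*t + d^2 + 93*d*t^2 + 11*d*t + 63*t^3 + 28*t^2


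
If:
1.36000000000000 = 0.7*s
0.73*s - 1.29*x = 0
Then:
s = 1.94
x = 1.10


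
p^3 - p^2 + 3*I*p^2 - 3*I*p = p*(p - 1)*(p + 3*I)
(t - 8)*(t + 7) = t^2 - t - 56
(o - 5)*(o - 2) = o^2 - 7*o + 10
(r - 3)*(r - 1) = r^2 - 4*r + 3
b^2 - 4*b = b*(b - 4)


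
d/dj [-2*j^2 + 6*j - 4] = 6 - 4*j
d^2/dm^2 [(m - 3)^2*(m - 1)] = 6*m - 14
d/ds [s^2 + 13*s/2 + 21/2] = 2*s + 13/2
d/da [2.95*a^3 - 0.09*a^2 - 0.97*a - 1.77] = 8.85*a^2 - 0.18*a - 0.97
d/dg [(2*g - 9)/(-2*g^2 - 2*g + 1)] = 4*(g^2 - 9*g - 4)/(4*g^4 + 8*g^3 - 4*g + 1)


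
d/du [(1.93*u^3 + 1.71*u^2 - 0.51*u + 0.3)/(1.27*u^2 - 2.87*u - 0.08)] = (2.4511*u^4 - 11.0782*u^3 - 4.7232*u^2 - 1.0356*u + 0.9018)/(1.6129*u^4 - 7.2898*u^3 + 8.0337*u^2 + 0.4592*u + 0.0064)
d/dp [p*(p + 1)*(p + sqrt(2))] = 3*p^2 + 2*p + 2*sqrt(2)*p + sqrt(2)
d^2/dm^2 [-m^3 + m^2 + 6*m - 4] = 2 - 6*m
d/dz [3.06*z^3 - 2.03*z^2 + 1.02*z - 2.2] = 9.18*z^2 - 4.06*z + 1.02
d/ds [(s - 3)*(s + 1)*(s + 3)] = 3*s^2 + 2*s - 9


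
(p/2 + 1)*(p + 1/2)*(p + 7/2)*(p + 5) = p^4/2 + 11*p^3/2 + 159*p^2/8 + 209*p/8 + 35/4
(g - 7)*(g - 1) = g^2 - 8*g + 7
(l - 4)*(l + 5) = l^2 + l - 20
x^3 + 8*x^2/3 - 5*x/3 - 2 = (x - 1)*(x + 2/3)*(x + 3)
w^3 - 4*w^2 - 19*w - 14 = (w - 7)*(w + 1)*(w + 2)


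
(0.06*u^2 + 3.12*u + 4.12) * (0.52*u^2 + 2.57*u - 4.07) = 0.0312*u^4 + 1.7766*u^3 + 9.9166*u^2 - 2.11*u - 16.7684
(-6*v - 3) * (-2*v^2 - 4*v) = 12*v^3 + 30*v^2 + 12*v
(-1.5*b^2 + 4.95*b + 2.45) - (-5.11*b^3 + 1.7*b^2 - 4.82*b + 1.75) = 5.11*b^3 - 3.2*b^2 + 9.77*b + 0.7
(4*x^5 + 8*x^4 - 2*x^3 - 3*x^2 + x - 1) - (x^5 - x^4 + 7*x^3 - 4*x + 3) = 3*x^5 + 9*x^4 - 9*x^3 - 3*x^2 + 5*x - 4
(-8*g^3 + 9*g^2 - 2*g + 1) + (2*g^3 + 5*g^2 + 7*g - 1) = -6*g^3 + 14*g^2 + 5*g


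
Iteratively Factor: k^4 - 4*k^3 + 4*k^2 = (k - 2)*(k^3 - 2*k^2) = k*(k - 2)*(k^2 - 2*k) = k*(k - 2)^2*(k)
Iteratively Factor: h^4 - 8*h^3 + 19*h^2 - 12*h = (h - 4)*(h^3 - 4*h^2 + 3*h) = h*(h - 4)*(h^2 - 4*h + 3) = h*(h - 4)*(h - 3)*(h - 1)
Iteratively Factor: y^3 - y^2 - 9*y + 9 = (y - 3)*(y^2 + 2*y - 3) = (y - 3)*(y + 3)*(y - 1)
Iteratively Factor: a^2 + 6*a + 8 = (a + 4)*(a + 2)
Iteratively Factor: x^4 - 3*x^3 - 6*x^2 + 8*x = (x - 1)*(x^3 - 2*x^2 - 8*x) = x*(x - 1)*(x^2 - 2*x - 8) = x*(x - 4)*(x - 1)*(x + 2)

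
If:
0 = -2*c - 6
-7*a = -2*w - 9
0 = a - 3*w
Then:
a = 27/19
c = -3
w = 9/19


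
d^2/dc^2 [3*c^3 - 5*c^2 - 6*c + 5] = 18*c - 10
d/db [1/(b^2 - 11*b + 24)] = (11 - 2*b)/(b^2 - 11*b + 24)^2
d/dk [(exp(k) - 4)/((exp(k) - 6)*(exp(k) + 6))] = (-exp(2*k) + 8*exp(k) - 36)*exp(k)/(exp(4*k) - 72*exp(2*k) + 1296)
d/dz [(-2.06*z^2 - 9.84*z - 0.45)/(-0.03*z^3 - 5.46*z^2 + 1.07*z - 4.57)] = (-0.0618*z^4 - 0.590399999999999*z^3 - 55.9711*z^2 + 13.9144*z + 45.4503)/(0.0009*z^6 + 0.3276*z^5 + 29.7474*z^4 - 11.4102*z^3 + 51.0493*z^2 - 9.7798*z + 20.8849)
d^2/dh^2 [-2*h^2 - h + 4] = -4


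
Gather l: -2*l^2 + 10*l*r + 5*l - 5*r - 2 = -2*l^2 + l*(10*r + 5) - 5*r - 2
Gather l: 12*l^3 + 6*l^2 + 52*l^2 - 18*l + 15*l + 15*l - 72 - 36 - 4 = 12*l^3 + 58*l^2 + 12*l - 112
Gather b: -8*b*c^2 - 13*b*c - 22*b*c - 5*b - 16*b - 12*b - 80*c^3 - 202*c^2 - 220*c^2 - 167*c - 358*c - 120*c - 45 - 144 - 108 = b*(-8*c^2 - 35*c - 33) - 80*c^3 - 422*c^2 - 645*c - 297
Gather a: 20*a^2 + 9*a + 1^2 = 20*a^2 + 9*a + 1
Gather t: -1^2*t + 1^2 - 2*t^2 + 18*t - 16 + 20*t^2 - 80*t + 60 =18*t^2 - 63*t + 45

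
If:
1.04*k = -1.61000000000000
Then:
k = -1.55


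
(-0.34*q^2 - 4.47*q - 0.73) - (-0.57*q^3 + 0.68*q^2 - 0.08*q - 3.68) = 0.57*q^3 - 1.02*q^2 - 4.39*q + 2.95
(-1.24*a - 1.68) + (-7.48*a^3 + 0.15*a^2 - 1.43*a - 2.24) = -7.48*a^3 + 0.15*a^2 - 2.67*a - 3.92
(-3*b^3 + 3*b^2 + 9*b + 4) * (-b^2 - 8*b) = 3*b^5 + 21*b^4 - 33*b^3 - 76*b^2 - 32*b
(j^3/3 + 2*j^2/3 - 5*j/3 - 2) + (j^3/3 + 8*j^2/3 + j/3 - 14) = 2*j^3/3 + 10*j^2/3 - 4*j/3 - 16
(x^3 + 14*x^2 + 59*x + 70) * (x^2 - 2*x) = x^5 + 12*x^4 + 31*x^3 - 48*x^2 - 140*x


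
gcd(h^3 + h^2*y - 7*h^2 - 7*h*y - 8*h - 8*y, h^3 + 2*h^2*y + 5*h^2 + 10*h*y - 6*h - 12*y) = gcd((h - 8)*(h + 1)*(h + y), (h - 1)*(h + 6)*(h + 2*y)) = 1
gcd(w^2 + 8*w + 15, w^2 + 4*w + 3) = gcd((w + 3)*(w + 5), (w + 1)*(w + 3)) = w + 3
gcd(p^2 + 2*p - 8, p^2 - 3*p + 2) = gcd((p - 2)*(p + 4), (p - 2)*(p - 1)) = p - 2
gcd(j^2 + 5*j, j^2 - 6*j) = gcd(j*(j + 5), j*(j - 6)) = j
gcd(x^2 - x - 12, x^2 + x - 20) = x - 4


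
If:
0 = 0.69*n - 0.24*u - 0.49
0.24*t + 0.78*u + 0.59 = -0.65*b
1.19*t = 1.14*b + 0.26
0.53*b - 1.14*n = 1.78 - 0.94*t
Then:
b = 1.10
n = -0.01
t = 1.27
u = -2.06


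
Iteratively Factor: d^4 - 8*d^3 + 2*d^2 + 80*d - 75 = (d - 1)*(d^3 - 7*d^2 - 5*d + 75) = (d - 5)*(d - 1)*(d^2 - 2*d - 15) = (d - 5)^2*(d - 1)*(d + 3)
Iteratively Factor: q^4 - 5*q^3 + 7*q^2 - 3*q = (q)*(q^3 - 5*q^2 + 7*q - 3) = q*(q - 1)*(q^2 - 4*q + 3) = q*(q - 1)^2*(q - 3)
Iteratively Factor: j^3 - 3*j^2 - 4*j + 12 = (j - 3)*(j^2 - 4) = (j - 3)*(j + 2)*(j - 2)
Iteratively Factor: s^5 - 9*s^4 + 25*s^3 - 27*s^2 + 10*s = (s - 5)*(s^4 - 4*s^3 + 5*s^2 - 2*s) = (s - 5)*(s - 1)*(s^3 - 3*s^2 + 2*s) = (s - 5)*(s - 2)*(s - 1)*(s^2 - s) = s*(s - 5)*(s - 2)*(s - 1)*(s - 1)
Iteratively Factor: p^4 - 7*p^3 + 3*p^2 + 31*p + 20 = (p - 5)*(p^3 - 2*p^2 - 7*p - 4) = (p - 5)*(p + 1)*(p^2 - 3*p - 4) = (p - 5)*(p - 4)*(p + 1)*(p + 1)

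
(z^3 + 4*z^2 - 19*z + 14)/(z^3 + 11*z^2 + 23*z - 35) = (z - 2)/(z + 5)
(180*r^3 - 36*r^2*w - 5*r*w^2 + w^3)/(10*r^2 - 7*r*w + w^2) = (36*r^2 - w^2)/(2*r - w)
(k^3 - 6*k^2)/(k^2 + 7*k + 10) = k^2*(k - 6)/(k^2 + 7*k + 10)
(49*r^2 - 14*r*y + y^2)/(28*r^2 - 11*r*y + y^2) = (-7*r + y)/(-4*r + y)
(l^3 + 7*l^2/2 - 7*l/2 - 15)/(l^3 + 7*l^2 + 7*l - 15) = (l^2 + l/2 - 5)/(l^2 + 4*l - 5)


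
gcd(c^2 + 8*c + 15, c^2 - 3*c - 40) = c + 5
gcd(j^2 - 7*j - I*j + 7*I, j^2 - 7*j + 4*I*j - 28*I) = j - 7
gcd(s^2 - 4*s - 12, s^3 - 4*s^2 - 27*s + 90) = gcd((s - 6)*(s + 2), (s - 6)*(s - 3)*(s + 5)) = s - 6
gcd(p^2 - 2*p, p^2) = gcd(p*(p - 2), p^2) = p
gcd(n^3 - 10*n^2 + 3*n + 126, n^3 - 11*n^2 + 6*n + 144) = n^2 - 3*n - 18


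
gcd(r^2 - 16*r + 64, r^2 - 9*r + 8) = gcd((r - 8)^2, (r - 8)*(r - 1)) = r - 8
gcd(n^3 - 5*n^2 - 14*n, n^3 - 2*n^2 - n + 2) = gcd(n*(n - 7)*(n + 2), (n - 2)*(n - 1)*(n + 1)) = 1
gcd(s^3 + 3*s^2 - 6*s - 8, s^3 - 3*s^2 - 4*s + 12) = s - 2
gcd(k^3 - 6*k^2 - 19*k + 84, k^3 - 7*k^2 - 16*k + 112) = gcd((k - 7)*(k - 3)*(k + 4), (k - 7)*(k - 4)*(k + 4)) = k^2 - 3*k - 28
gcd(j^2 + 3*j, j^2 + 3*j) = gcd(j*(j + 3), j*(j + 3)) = j^2 + 3*j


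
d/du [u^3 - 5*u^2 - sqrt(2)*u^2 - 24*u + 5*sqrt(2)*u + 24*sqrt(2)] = 3*u^2 - 10*u - 2*sqrt(2)*u - 24 + 5*sqrt(2)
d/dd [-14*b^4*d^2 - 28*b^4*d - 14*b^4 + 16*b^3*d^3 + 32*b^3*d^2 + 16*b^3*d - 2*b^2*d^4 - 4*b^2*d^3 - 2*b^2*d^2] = 4*b^2*(-7*b^2*d - 7*b^2 + 12*b*d^2 + 16*b*d + 4*b - 2*d^3 - 3*d^2 - d)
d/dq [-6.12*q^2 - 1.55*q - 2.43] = -12.24*q - 1.55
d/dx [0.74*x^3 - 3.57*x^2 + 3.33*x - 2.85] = 2.22*x^2 - 7.14*x + 3.33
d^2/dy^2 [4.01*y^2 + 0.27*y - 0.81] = 8.02000000000000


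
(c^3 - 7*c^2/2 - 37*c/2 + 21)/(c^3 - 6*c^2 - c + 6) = (c + 7/2)/(c + 1)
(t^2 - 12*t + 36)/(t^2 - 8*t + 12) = (t - 6)/(t - 2)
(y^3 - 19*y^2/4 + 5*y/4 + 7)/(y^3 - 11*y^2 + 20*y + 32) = (y - 7/4)/(y - 8)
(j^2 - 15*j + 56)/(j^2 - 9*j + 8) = (j - 7)/(j - 1)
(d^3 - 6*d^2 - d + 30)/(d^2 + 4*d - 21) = (d^2 - 3*d - 10)/(d + 7)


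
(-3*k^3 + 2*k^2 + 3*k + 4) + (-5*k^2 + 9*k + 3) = -3*k^3 - 3*k^2 + 12*k + 7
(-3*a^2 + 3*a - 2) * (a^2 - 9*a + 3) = -3*a^4 + 30*a^3 - 38*a^2 + 27*a - 6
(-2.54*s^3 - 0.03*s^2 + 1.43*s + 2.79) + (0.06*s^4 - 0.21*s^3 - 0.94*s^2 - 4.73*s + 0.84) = 0.06*s^4 - 2.75*s^3 - 0.97*s^2 - 3.3*s + 3.63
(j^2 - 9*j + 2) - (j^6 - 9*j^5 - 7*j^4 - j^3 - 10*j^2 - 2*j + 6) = -j^6 + 9*j^5 + 7*j^4 + j^3 + 11*j^2 - 7*j - 4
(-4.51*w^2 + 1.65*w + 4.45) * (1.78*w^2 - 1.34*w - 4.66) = -8.0278*w^4 + 8.9804*w^3 + 26.7266*w^2 - 13.652*w - 20.737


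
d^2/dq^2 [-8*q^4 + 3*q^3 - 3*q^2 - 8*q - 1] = -96*q^2 + 18*q - 6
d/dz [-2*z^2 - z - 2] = -4*z - 1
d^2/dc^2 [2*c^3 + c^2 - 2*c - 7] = 12*c + 2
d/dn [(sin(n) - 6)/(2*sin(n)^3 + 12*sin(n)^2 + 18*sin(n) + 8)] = (7*sin(n) + cos(n)^2 + 28)*cos(n)/((sin(n) + 1)^3*(sin(n) + 4)^2)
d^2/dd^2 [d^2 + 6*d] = 2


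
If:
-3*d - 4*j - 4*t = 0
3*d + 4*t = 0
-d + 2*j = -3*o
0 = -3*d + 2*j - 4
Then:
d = -4/3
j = 0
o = -4/9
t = 1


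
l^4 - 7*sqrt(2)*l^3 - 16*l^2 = l^2*(l - 8*sqrt(2))*(l + sqrt(2))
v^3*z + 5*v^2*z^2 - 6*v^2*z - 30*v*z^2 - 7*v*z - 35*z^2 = (v - 7)*(v + 5*z)*(v*z + z)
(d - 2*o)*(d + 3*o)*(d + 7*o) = d^3 + 8*d^2*o + d*o^2 - 42*o^3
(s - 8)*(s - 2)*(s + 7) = s^3 - 3*s^2 - 54*s + 112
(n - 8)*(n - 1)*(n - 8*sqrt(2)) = n^3 - 8*sqrt(2)*n^2 - 9*n^2 + 8*n + 72*sqrt(2)*n - 64*sqrt(2)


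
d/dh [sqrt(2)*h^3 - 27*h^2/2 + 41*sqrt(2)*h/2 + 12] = 3*sqrt(2)*h^2 - 27*h + 41*sqrt(2)/2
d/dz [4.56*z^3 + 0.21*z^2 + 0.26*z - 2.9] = 13.68*z^2 + 0.42*z + 0.26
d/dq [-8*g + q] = 1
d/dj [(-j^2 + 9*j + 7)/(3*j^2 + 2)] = (-27*j^2 - 46*j + 18)/(9*j^4 + 12*j^2 + 4)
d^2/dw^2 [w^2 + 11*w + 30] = 2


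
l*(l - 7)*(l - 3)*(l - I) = l^4 - 10*l^3 - I*l^3 + 21*l^2 + 10*I*l^2 - 21*I*l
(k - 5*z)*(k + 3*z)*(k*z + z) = k^3*z - 2*k^2*z^2 + k^2*z - 15*k*z^3 - 2*k*z^2 - 15*z^3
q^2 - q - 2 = (q - 2)*(q + 1)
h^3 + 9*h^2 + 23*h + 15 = (h + 1)*(h + 3)*(h + 5)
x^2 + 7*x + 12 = (x + 3)*(x + 4)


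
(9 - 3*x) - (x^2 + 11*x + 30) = -x^2 - 14*x - 21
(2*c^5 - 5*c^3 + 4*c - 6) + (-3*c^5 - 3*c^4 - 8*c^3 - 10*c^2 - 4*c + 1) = -c^5 - 3*c^4 - 13*c^3 - 10*c^2 - 5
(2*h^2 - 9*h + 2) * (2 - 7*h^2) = -14*h^4 + 63*h^3 - 10*h^2 - 18*h + 4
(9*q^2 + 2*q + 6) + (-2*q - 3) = 9*q^2 + 3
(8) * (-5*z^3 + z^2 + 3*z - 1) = -40*z^3 + 8*z^2 + 24*z - 8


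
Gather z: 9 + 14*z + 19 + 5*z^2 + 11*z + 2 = 5*z^2 + 25*z + 30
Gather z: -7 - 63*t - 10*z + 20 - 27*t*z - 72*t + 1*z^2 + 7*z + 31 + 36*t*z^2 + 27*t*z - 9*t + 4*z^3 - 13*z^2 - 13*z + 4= -144*t + 4*z^3 + z^2*(36*t - 12) - 16*z + 48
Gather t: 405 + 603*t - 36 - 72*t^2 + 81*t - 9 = -72*t^2 + 684*t + 360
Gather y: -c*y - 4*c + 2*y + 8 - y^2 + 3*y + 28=-4*c - y^2 + y*(5 - c) + 36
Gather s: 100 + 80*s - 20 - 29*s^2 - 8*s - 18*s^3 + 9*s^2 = -18*s^3 - 20*s^2 + 72*s + 80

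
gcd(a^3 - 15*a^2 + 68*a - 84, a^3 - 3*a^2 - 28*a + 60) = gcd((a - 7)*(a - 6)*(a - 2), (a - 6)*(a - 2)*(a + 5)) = a^2 - 8*a + 12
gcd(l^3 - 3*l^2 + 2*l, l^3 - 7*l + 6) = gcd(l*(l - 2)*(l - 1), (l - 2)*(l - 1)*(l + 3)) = l^2 - 3*l + 2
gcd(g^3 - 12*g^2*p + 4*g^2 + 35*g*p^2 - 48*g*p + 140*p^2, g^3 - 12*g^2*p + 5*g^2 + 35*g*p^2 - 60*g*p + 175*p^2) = g^2 - 12*g*p + 35*p^2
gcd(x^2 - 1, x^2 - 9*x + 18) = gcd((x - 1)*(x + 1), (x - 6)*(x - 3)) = 1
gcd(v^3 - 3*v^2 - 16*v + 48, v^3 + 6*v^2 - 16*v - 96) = v^2 - 16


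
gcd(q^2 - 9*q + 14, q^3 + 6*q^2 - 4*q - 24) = q - 2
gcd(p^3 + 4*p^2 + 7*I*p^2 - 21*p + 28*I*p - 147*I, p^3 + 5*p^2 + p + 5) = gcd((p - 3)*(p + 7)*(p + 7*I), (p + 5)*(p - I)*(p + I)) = 1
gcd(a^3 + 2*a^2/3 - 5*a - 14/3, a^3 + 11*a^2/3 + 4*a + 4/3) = a^2 + 3*a + 2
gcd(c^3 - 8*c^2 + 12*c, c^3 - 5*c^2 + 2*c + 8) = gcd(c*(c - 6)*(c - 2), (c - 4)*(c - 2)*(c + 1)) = c - 2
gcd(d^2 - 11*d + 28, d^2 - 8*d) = 1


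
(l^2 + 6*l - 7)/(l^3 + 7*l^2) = (l - 1)/l^2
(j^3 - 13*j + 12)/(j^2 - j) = j + 1 - 12/j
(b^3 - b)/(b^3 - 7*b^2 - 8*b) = (b - 1)/(b - 8)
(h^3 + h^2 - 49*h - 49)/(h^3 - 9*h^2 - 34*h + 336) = (h^2 + 8*h + 7)/(h^2 - 2*h - 48)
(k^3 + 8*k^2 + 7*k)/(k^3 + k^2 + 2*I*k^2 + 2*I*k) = (k + 7)/(k + 2*I)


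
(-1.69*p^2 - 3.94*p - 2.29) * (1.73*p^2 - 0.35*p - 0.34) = -2.9237*p^4 - 6.2247*p^3 - 2.0081*p^2 + 2.1411*p + 0.7786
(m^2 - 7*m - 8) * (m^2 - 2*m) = m^4 - 9*m^3 + 6*m^2 + 16*m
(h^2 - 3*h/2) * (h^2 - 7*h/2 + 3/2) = h^4 - 5*h^3 + 27*h^2/4 - 9*h/4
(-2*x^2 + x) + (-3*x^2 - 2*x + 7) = -5*x^2 - x + 7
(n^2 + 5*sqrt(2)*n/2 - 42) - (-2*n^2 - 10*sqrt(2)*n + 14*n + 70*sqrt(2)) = 3*n^2 - 14*n + 25*sqrt(2)*n/2 - 70*sqrt(2) - 42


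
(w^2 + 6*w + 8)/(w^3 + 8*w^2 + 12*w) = (w + 4)/(w*(w + 6))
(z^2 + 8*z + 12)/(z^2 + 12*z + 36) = (z + 2)/(z + 6)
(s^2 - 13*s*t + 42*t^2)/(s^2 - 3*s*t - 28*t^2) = (s - 6*t)/(s + 4*t)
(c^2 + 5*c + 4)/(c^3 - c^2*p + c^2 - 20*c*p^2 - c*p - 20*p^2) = (-c - 4)/(-c^2 + c*p + 20*p^2)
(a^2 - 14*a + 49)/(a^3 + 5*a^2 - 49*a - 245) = (a - 7)/(a^2 + 12*a + 35)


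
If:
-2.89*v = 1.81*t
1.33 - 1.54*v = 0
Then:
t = -1.38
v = 0.86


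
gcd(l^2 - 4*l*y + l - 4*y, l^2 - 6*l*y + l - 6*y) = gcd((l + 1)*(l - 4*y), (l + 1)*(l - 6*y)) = l + 1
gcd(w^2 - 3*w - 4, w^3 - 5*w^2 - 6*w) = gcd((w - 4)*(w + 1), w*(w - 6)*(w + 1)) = w + 1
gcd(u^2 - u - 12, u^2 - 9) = u + 3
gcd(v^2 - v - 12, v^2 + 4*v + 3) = v + 3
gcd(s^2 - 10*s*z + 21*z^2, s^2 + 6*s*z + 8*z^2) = 1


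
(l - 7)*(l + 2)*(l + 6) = l^3 + l^2 - 44*l - 84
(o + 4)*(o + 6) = o^2 + 10*o + 24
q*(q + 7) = q^2 + 7*q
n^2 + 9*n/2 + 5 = (n + 2)*(n + 5/2)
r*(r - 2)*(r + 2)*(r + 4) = r^4 + 4*r^3 - 4*r^2 - 16*r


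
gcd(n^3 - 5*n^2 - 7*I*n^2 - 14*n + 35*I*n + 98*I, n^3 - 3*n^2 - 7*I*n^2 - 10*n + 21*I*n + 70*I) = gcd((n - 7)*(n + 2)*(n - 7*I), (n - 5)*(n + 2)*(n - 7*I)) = n^2 + n*(2 - 7*I) - 14*I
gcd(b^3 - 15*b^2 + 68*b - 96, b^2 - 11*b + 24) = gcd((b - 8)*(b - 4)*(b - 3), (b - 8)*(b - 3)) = b^2 - 11*b + 24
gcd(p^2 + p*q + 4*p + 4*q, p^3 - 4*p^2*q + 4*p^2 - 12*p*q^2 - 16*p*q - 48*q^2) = p + 4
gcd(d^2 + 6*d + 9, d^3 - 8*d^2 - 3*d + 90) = d + 3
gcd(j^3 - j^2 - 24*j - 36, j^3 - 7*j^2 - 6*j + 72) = j^2 - 3*j - 18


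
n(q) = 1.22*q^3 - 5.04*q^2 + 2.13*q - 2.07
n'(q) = 3.66*q^2 - 10.08*q + 2.13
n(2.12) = -8.58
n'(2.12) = -2.79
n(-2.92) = -81.64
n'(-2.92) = 62.77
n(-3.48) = -121.93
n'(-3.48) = 81.53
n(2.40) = -9.12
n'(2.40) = -0.98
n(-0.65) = -5.92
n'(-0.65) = 10.23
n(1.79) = -7.41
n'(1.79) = -4.19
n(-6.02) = -463.71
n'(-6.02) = 195.45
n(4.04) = 4.72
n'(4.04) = 21.14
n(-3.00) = -86.76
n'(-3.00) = 65.31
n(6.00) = 92.79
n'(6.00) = 73.41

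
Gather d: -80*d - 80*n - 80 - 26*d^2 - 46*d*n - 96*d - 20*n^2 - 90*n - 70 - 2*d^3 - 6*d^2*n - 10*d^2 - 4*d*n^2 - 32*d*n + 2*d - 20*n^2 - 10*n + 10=-2*d^3 + d^2*(-6*n - 36) + d*(-4*n^2 - 78*n - 174) - 40*n^2 - 180*n - 140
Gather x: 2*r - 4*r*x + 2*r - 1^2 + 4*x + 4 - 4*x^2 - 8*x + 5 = 4*r - 4*x^2 + x*(-4*r - 4) + 8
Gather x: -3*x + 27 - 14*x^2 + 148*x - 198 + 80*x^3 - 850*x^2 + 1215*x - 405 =80*x^3 - 864*x^2 + 1360*x - 576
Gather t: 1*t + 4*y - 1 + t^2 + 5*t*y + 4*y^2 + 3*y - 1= t^2 + t*(5*y + 1) + 4*y^2 + 7*y - 2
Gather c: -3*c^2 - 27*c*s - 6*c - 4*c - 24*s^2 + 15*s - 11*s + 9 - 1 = -3*c^2 + c*(-27*s - 10) - 24*s^2 + 4*s + 8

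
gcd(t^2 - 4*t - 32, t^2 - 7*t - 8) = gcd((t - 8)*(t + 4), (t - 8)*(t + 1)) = t - 8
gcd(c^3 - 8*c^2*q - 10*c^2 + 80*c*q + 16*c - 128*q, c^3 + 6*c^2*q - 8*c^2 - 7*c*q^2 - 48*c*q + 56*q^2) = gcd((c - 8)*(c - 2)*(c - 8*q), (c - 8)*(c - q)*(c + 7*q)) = c - 8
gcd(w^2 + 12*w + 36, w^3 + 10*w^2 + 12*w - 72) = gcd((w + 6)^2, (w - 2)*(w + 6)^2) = w^2 + 12*w + 36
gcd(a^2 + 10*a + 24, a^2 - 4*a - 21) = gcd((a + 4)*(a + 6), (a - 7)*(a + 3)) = 1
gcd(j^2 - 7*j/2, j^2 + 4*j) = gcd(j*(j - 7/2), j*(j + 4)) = j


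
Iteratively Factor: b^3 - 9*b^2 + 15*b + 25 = (b - 5)*(b^2 - 4*b - 5) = (b - 5)^2*(b + 1)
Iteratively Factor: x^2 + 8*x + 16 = (x + 4)*(x + 4)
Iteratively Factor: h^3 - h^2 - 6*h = (h)*(h^2 - h - 6) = h*(h + 2)*(h - 3)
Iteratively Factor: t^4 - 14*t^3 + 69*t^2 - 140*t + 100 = (t - 2)*(t^3 - 12*t^2 + 45*t - 50) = (t - 5)*(t - 2)*(t^2 - 7*t + 10) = (t - 5)*(t - 2)^2*(t - 5)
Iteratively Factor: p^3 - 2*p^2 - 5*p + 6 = (p - 3)*(p^2 + p - 2) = (p - 3)*(p - 1)*(p + 2)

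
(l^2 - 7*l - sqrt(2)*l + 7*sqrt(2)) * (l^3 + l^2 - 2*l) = l^5 - 6*l^4 - sqrt(2)*l^4 - 9*l^3 + 6*sqrt(2)*l^3 + 9*sqrt(2)*l^2 + 14*l^2 - 14*sqrt(2)*l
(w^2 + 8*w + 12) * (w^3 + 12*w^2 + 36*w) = w^5 + 20*w^4 + 144*w^3 + 432*w^2 + 432*w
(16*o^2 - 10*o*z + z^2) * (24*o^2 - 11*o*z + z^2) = 384*o^4 - 416*o^3*z + 150*o^2*z^2 - 21*o*z^3 + z^4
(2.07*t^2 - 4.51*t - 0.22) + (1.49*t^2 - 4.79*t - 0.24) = 3.56*t^2 - 9.3*t - 0.46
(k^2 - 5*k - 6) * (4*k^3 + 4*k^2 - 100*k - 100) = 4*k^5 - 16*k^4 - 144*k^3 + 376*k^2 + 1100*k + 600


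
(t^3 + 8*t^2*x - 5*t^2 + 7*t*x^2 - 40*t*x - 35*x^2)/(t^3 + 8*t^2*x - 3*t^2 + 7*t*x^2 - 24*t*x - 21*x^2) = (t - 5)/(t - 3)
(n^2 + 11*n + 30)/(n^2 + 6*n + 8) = (n^2 + 11*n + 30)/(n^2 + 6*n + 8)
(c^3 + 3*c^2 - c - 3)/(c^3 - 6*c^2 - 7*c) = (c^2 + 2*c - 3)/(c*(c - 7))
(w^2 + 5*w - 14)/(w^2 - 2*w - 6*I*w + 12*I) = (w + 7)/(w - 6*I)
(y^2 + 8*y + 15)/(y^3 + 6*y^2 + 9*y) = (y + 5)/(y*(y + 3))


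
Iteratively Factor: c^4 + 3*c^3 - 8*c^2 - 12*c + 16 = (c + 4)*(c^3 - c^2 - 4*c + 4) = (c - 1)*(c + 4)*(c^2 - 4) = (c - 1)*(c + 2)*(c + 4)*(c - 2)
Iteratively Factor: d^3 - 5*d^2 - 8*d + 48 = (d - 4)*(d^2 - d - 12) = (d - 4)*(d + 3)*(d - 4)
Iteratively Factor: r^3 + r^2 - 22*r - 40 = (r + 4)*(r^2 - 3*r - 10) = (r + 2)*(r + 4)*(r - 5)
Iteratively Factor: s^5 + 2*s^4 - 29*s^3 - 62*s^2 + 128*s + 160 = (s + 1)*(s^4 + s^3 - 30*s^2 - 32*s + 160) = (s + 1)*(s + 4)*(s^3 - 3*s^2 - 18*s + 40) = (s + 1)*(s + 4)^2*(s^2 - 7*s + 10) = (s - 5)*(s + 1)*(s + 4)^2*(s - 2)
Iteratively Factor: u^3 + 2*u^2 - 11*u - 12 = (u - 3)*(u^2 + 5*u + 4) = (u - 3)*(u + 1)*(u + 4)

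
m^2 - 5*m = m*(m - 5)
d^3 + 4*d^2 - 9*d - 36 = (d - 3)*(d + 3)*(d + 4)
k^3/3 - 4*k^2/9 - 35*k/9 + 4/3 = (k/3 + 1)*(k - 4)*(k - 1/3)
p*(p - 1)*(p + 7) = p^3 + 6*p^2 - 7*p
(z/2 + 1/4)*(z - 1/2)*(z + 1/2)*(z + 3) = z^4/2 + 7*z^3/4 + 5*z^2/8 - 7*z/16 - 3/16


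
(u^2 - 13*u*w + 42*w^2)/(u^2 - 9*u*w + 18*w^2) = (u - 7*w)/(u - 3*w)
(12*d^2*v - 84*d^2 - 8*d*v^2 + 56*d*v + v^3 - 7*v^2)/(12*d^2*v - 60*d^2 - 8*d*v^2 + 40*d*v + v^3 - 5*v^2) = (v - 7)/(v - 5)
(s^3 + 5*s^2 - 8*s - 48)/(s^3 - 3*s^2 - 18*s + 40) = (s^2 + s - 12)/(s^2 - 7*s + 10)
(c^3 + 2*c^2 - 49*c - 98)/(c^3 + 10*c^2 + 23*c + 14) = (c - 7)/(c + 1)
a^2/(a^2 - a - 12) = a^2/(a^2 - a - 12)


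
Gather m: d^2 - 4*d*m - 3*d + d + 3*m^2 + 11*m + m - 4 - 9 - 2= d^2 - 2*d + 3*m^2 + m*(12 - 4*d) - 15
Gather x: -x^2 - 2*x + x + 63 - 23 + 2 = -x^2 - x + 42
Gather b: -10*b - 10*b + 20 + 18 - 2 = 36 - 20*b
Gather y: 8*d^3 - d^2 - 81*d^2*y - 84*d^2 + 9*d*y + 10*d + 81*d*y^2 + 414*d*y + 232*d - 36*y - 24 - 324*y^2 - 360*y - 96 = 8*d^3 - 85*d^2 + 242*d + y^2*(81*d - 324) + y*(-81*d^2 + 423*d - 396) - 120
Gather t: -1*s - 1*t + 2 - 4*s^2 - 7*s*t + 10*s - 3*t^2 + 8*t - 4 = -4*s^2 + 9*s - 3*t^2 + t*(7 - 7*s) - 2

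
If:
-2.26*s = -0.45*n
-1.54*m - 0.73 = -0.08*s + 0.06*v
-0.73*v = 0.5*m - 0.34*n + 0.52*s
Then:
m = -0.00718530738804635*v - 0.484625628590169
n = 3.0720071157401*v - 1.02475104847846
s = 0.611682832780108*v - 0.204043350360756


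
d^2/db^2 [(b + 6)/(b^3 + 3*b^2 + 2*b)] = 2*(3*b^5 + 45*b^4 + 151*b^3 + 198*b^2 + 108*b + 24)/(b^3*(b^6 + 9*b^5 + 33*b^4 + 63*b^3 + 66*b^2 + 36*b + 8))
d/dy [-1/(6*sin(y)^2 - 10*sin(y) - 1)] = 2*(6*sin(y) - 5)*cos(y)/(-6*sin(y)^2 + 10*sin(y) + 1)^2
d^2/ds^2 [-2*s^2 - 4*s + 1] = -4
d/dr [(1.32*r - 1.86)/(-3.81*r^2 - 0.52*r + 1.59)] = (5.0292*r^2 - 14.1732*r + 1.1316)/(14.5161*r^4 + 3.9624*r^3 - 11.8454*r^2 - 1.6536*r + 2.5281)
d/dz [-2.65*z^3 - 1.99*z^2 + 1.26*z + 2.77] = -7.95*z^2 - 3.98*z + 1.26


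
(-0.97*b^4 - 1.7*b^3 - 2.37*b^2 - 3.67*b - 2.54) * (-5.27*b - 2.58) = 5.1119*b^5 + 11.4616*b^4 + 16.8759*b^3 + 25.4555*b^2 + 22.8544*b + 6.5532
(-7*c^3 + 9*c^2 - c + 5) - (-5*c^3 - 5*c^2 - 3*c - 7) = -2*c^3 + 14*c^2 + 2*c + 12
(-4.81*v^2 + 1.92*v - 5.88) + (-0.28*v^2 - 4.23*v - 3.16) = -5.09*v^2 - 2.31*v - 9.04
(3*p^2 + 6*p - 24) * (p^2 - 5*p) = 3*p^4 - 9*p^3 - 54*p^2 + 120*p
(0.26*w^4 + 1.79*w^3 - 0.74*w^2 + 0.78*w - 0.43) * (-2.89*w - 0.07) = -0.7514*w^5 - 5.1913*w^4 + 2.0133*w^3 - 2.2024*w^2 + 1.1881*w + 0.0301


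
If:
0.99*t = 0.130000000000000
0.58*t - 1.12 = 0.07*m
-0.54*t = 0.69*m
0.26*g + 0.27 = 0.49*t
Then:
No Solution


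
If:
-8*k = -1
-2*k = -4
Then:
No Solution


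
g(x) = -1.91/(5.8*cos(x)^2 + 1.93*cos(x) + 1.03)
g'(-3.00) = -0.11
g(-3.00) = -0.40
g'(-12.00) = -0.26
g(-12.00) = -0.28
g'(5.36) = 0.73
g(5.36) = -0.44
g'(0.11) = -0.04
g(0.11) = -0.22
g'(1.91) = 3.28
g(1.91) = -1.85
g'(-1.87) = -2.92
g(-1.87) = -1.98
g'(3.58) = -0.43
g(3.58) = -0.47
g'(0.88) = -0.64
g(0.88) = -0.41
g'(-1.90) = -3.21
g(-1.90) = -1.89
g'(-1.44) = 3.42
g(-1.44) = -1.38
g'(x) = -1.91*(11.6*sin(x)*cos(x) + 1.93*sin(x))/(5.8*cos(x)^2 + 1.93*cos(x) + 1.03)^2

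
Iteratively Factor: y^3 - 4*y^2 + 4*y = (y - 2)*(y^2 - 2*y) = y*(y - 2)*(y - 2)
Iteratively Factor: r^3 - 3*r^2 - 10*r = (r + 2)*(r^2 - 5*r) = r*(r + 2)*(r - 5)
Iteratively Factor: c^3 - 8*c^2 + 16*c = (c - 4)*(c^2 - 4*c) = c*(c - 4)*(c - 4)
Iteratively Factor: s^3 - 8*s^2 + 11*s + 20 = (s + 1)*(s^2 - 9*s + 20) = (s - 5)*(s + 1)*(s - 4)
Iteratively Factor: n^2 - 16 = (n - 4)*(n + 4)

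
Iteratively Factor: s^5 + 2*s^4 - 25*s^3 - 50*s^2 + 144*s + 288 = (s + 4)*(s^4 - 2*s^3 - 17*s^2 + 18*s + 72) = (s - 3)*(s + 4)*(s^3 + s^2 - 14*s - 24) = (s - 3)*(s + 3)*(s + 4)*(s^2 - 2*s - 8) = (s - 4)*(s - 3)*(s + 3)*(s + 4)*(s + 2)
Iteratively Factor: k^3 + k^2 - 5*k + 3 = (k + 3)*(k^2 - 2*k + 1) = (k - 1)*(k + 3)*(k - 1)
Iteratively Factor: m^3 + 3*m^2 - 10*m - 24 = (m - 3)*(m^2 + 6*m + 8) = (m - 3)*(m + 4)*(m + 2)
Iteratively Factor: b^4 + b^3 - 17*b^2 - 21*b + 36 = (b + 3)*(b^3 - 2*b^2 - 11*b + 12) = (b + 3)^2*(b^2 - 5*b + 4) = (b - 1)*(b + 3)^2*(b - 4)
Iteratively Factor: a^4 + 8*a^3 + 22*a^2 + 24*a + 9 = (a + 1)*(a^3 + 7*a^2 + 15*a + 9) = (a + 1)^2*(a^2 + 6*a + 9) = (a + 1)^2*(a + 3)*(a + 3)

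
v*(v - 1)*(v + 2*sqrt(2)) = v^3 - v^2 + 2*sqrt(2)*v^2 - 2*sqrt(2)*v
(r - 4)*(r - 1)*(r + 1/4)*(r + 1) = r^4 - 15*r^3/4 - 2*r^2 + 15*r/4 + 1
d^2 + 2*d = d*(d + 2)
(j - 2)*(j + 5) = j^2 + 3*j - 10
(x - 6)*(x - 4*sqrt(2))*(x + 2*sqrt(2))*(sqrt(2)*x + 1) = sqrt(2)*x^4 - 6*sqrt(2)*x^3 - 3*x^3 - 18*sqrt(2)*x^2 + 18*x^2 - 16*x + 108*sqrt(2)*x + 96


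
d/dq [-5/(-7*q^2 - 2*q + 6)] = 10*(-7*q - 1)/(7*q^2 + 2*q - 6)^2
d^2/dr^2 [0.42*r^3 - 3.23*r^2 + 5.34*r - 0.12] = 2.52*r - 6.46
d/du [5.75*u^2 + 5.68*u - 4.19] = 11.5*u + 5.68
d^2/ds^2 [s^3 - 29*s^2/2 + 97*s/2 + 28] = 6*s - 29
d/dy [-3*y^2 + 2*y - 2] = 2 - 6*y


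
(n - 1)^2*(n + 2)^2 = n^4 + 2*n^3 - 3*n^2 - 4*n + 4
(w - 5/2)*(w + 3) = w^2 + w/2 - 15/2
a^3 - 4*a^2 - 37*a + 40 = (a - 8)*(a - 1)*(a + 5)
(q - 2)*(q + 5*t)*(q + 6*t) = q^3 + 11*q^2*t - 2*q^2 + 30*q*t^2 - 22*q*t - 60*t^2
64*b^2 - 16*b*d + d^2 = (-8*b + d)^2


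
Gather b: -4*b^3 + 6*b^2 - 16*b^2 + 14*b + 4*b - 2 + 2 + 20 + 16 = -4*b^3 - 10*b^2 + 18*b + 36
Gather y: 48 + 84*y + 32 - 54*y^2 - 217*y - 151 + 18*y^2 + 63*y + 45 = -36*y^2 - 70*y - 26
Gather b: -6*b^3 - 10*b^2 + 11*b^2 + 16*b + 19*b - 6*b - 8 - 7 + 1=-6*b^3 + b^2 + 29*b - 14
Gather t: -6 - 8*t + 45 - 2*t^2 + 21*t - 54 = -2*t^2 + 13*t - 15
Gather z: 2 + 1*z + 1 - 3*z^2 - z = 3 - 3*z^2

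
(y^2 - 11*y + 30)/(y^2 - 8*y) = (y^2 - 11*y + 30)/(y*(y - 8))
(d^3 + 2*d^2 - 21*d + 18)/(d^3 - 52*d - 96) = (d^2 - 4*d + 3)/(d^2 - 6*d - 16)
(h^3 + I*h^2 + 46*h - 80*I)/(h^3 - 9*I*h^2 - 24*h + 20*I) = (h + 8*I)/(h - 2*I)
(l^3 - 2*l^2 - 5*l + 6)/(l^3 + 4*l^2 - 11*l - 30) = (l - 1)/(l + 5)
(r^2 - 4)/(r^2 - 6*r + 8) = (r + 2)/(r - 4)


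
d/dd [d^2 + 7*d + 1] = 2*d + 7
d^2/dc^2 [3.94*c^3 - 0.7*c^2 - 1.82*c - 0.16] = 23.64*c - 1.4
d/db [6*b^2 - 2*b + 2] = 12*b - 2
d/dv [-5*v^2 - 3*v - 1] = -10*v - 3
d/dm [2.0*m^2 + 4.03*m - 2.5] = 4.0*m + 4.03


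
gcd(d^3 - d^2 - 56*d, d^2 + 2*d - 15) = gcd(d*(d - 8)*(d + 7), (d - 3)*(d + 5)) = 1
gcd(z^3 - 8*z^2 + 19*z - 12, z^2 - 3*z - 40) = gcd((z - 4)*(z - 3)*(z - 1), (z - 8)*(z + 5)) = 1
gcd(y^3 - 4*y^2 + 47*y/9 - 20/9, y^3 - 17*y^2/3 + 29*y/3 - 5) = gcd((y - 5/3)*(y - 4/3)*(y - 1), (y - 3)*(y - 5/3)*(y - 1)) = y^2 - 8*y/3 + 5/3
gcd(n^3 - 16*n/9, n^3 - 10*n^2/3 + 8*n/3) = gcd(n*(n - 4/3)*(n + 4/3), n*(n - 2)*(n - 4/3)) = n^2 - 4*n/3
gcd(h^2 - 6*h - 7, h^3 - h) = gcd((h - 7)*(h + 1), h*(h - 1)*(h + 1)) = h + 1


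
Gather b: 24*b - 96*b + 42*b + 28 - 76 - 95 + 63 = -30*b - 80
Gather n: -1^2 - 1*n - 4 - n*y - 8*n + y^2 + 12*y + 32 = n*(-y - 9) + y^2 + 12*y + 27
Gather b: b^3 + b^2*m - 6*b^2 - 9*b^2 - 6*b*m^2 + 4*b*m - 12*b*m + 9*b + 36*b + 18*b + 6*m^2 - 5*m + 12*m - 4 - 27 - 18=b^3 + b^2*(m - 15) + b*(-6*m^2 - 8*m + 63) + 6*m^2 + 7*m - 49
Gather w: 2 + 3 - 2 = 3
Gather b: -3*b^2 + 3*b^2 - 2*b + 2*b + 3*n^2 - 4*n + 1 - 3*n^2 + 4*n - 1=0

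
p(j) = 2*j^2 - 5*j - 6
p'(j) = 4*j - 5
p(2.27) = -7.04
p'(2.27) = 4.08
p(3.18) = -1.68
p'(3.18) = 7.72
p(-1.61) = 7.23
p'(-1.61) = -11.44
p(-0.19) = -4.98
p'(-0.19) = -5.76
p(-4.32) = 52.92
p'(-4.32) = -22.28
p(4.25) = 8.88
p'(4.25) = 12.00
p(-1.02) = 1.18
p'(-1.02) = -9.08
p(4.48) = 11.74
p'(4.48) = 12.92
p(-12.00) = 342.00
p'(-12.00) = -53.00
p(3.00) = -3.00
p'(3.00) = 7.00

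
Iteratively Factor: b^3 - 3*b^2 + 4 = (b + 1)*(b^2 - 4*b + 4) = (b - 2)*(b + 1)*(b - 2)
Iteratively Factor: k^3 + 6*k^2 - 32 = (k + 4)*(k^2 + 2*k - 8) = (k + 4)^2*(k - 2)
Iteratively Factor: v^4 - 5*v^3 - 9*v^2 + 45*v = (v)*(v^3 - 5*v^2 - 9*v + 45) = v*(v + 3)*(v^2 - 8*v + 15) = v*(v - 3)*(v + 3)*(v - 5)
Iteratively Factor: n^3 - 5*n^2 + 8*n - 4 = (n - 1)*(n^2 - 4*n + 4) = (n - 2)*(n - 1)*(n - 2)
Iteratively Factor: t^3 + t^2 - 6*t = (t)*(t^2 + t - 6) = t*(t - 2)*(t + 3)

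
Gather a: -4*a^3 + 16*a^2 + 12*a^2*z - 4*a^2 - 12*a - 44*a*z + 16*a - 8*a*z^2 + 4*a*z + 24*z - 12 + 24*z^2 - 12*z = -4*a^3 + a^2*(12*z + 12) + a*(-8*z^2 - 40*z + 4) + 24*z^2 + 12*z - 12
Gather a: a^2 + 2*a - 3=a^2 + 2*a - 3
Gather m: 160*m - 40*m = 120*m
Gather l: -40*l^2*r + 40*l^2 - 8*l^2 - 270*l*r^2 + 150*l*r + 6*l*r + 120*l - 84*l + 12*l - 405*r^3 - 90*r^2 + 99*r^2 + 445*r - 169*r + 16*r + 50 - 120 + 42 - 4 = l^2*(32 - 40*r) + l*(-270*r^2 + 156*r + 48) - 405*r^3 + 9*r^2 + 292*r - 32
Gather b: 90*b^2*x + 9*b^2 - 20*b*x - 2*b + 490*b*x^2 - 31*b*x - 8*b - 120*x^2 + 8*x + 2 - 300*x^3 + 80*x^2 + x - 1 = b^2*(90*x + 9) + b*(490*x^2 - 51*x - 10) - 300*x^3 - 40*x^2 + 9*x + 1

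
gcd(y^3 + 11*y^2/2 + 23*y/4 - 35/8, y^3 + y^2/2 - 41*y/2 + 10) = y - 1/2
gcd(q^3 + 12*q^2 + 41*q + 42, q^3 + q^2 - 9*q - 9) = q + 3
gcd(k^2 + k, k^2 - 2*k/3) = k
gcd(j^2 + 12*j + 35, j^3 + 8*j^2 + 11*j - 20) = j + 5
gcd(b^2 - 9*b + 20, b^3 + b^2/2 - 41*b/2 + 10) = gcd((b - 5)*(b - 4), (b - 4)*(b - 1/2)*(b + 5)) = b - 4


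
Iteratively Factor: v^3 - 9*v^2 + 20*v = (v - 5)*(v^2 - 4*v) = (v - 5)*(v - 4)*(v)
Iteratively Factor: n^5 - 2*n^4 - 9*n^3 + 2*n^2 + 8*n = (n)*(n^4 - 2*n^3 - 9*n^2 + 2*n + 8) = n*(n - 4)*(n^3 + 2*n^2 - n - 2) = n*(n - 4)*(n + 2)*(n^2 - 1) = n*(n - 4)*(n - 1)*(n + 2)*(n + 1)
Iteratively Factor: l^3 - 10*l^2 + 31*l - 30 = (l - 5)*(l^2 - 5*l + 6) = (l - 5)*(l - 2)*(l - 3)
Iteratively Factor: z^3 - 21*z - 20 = (z + 4)*(z^2 - 4*z - 5) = (z - 5)*(z + 4)*(z + 1)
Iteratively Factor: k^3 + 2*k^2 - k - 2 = (k + 2)*(k^2 - 1) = (k - 1)*(k + 2)*(k + 1)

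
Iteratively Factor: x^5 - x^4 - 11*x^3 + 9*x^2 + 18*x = (x + 3)*(x^4 - 4*x^3 + x^2 + 6*x) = (x - 2)*(x + 3)*(x^3 - 2*x^2 - 3*x) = (x - 2)*(x + 1)*(x + 3)*(x^2 - 3*x) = x*(x - 2)*(x + 1)*(x + 3)*(x - 3)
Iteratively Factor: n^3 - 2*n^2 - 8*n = (n)*(n^2 - 2*n - 8) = n*(n + 2)*(n - 4)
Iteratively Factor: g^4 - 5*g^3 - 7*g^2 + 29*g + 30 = (g - 3)*(g^3 - 2*g^2 - 13*g - 10) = (g - 3)*(g + 2)*(g^2 - 4*g - 5) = (g - 5)*(g - 3)*(g + 2)*(g + 1)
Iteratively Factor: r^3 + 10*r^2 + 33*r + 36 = (r + 4)*(r^2 + 6*r + 9) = (r + 3)*(r + 4)*(r + 3)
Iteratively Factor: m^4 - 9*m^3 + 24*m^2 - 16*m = (m)*(m^3 - 9*m^2 + 24*m - 16) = m*(m - 4)*(m^2 - 5*m + 4) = m*(m - 4)*(m - 1)*(m - 4)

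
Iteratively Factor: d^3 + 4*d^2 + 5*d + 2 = (d + 1)*(d^2 + 3*d + 2) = (d + 1)^2*(d + 2)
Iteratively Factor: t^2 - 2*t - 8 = (t + 2)*(t - 4)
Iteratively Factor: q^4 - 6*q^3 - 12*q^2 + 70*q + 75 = (q - 5)*(q^3 - q^2 - 17*q - 15) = (q - 5)*(q + 3)*(q^2 - 4*q - 5) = (q - 5)^2*(q + 3)*(q + 1)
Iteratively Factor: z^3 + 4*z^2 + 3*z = (z + 1)*(z^2 + 3*z) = (z + 1)*(z + 3)*(z)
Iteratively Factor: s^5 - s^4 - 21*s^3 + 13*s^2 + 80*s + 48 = (s + 4)*(s^4 - 5*s^3 - s^2 + 17*s + 12) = (s + 1)*(s + 4)*(s^3 - 6*s^2 + 5*s + 12) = (s - 3)*(s + 1)*(s + 4)*(s^2 - 3*s - 4) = (s - 4)*(s - 3)*(s + 1)*(s + 4)*(s + 1)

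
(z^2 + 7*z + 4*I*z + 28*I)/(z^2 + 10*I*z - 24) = (z + 7)/(z + 6*I)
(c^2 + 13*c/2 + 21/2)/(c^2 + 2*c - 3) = (c + 7/2)/(c - 1)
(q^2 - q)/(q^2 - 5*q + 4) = q/(q - 4)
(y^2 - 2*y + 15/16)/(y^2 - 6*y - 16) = (-y^2 + 2*y - 15/16)/(-y^2 + 6*y + 16)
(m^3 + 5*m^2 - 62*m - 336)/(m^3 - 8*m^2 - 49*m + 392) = (m + 6)/(m - 7)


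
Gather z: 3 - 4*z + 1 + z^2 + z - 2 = z^2 - 3*z + 2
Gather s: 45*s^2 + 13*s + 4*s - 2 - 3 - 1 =45*s^2 + 17*s - 6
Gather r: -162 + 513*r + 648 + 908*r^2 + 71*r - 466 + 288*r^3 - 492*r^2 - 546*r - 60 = 288*r^3 + 416*r^2 + 38*r - 40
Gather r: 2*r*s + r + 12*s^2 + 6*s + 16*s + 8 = r*(2*s + 1) + 12*s^2 + 22*s + 8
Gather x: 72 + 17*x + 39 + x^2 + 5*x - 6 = x^2 + 22*x + 105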